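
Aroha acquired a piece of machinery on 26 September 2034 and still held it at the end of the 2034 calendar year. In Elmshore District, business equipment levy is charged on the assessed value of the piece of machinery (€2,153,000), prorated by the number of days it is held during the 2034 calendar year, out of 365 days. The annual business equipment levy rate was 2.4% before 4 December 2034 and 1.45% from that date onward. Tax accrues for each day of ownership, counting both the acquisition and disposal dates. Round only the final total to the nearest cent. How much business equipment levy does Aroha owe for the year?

€12,162.98

26 September – 3 December 2034: 69 days at 2.4% → €2,153,000 × 2.4% × 69/365 = €9,768.1315
4 December – 31 December 2034: 28 days at 1.45% → €2,153,000 × 1.45% × 28/365 = €2,394.8438
Total = €12,162.9753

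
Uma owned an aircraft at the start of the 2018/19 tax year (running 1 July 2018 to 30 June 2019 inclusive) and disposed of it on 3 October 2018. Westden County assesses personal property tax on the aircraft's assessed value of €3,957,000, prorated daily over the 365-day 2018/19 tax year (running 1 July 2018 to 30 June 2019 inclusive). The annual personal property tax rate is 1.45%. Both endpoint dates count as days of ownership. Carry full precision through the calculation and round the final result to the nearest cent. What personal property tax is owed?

€14,933.61

Days held (1 July – 3 October 2018): 95 out of 365
Tax = €3,957,000 × 1.45% × 95/365 = €14,933.6096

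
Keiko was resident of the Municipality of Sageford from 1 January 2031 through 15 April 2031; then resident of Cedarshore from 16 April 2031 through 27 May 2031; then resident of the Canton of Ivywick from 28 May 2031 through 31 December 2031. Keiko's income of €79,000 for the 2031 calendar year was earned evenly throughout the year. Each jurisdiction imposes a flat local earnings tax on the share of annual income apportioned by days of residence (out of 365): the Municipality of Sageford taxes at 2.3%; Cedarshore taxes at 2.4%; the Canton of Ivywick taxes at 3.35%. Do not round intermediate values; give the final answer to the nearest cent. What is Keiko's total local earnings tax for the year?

€2,321.52

The Municipality of Sageford, 1 January – 15 April 2031: 105 days → €79,000 × 2.3% × 105/365 = €522.6986
Cedarshore, 16 April – 27 May 2031: 42 days → €79,000 × 2.4% × 42/365 = €218.1699
The Canton of Ivywick, 28 May – 31 December 2031: 218 days → €79,000 × 3.35% × 218/365 = €1,580.6493
Total = €2,321.5178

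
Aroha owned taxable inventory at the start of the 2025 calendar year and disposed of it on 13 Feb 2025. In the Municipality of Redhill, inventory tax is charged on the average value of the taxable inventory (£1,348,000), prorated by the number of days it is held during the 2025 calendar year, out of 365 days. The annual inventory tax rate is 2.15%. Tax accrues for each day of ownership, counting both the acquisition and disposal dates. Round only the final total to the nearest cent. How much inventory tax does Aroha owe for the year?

£3,493.72

Days held (1 Jan – 13 Feb 2025): 44 out of 365
Tax = £1,348,000 × 2.15% × 44/365 = £3,493.7205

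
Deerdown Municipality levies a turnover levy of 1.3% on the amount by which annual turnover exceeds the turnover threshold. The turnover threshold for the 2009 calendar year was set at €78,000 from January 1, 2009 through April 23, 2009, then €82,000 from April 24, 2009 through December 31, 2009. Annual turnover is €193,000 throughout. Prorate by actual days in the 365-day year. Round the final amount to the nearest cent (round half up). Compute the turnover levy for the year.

January 1 – April 23, 2009: 113 days, exemption €78,000 → (€193,000 − €78,000) × 1.3% × 113/365 = €462.8356
April 24 – December 31, 2009: 252 days, exemption €82,000 → (€193,000 − €82,000) × 1.3% × 252/365 = €996.2630
Total = €1,459.0986

€1,459.10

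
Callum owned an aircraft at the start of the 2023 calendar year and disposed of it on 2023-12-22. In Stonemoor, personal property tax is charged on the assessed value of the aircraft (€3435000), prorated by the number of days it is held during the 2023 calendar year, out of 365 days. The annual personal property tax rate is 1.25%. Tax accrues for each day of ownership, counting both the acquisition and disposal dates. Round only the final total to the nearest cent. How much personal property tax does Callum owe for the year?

Days held (2023-01-01 to 2023-12-22): 356 out of 365
Tax = €3435000 × 1.25% × 356/365 = €41878.7671

€41878.77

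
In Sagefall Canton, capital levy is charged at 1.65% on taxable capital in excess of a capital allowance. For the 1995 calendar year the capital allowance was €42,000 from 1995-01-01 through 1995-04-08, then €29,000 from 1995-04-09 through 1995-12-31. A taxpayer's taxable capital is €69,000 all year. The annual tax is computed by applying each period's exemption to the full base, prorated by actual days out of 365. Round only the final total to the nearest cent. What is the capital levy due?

1995-01-01 to 1995-04-08: 98 days, exemption €42,000 → (€69,000 − €42,000) × 1.65% × 98/365 = €119.6137
1995-04-09 to 1995-12-31: 267 days, exemption €29,000 → (€69,000 − €29,000) × 1.65% × 267/365 = €482.7945
Total = €602.4082

€602.41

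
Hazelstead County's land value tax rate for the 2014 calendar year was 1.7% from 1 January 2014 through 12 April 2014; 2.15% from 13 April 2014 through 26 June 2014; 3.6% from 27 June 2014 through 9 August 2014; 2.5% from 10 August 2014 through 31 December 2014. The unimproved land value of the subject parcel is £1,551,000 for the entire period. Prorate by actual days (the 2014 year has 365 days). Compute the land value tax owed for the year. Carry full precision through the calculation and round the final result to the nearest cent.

£36,248.78

1 January – 12 April 2014: 102 days at 1.7% → £1,551,000 × 1.7% × 102/365 = £7,368.3123
13 April – 26 June 2014: 75 days at 2.15% → £1,551,000 × 2.15% × 75/365 = £6,852.0205
27 June – 9 August 2014: 44 days at 3.6% → £1,551,000 × 3.6% × 44/365 = £6,730.9151
10 August – 31 December 2014: 144 days at 2.5% → £1,551,000 × 2.5% × 144/365 = £15,297.5342
Total = £36,248.7822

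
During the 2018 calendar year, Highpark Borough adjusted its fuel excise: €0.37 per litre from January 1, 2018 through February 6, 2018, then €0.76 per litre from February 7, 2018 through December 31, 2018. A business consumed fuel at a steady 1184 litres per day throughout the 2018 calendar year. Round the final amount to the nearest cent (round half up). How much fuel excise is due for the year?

January 1 – February 6, 2018: 37 days × 1184 litres/day = 43,808 litres at €0.37/litre → €16,208.96
February 7 – December 31, 2018: 328 days × 1184 litres/day = 388,352 litres at €0.76/litre → €295,147.52

€311,356.48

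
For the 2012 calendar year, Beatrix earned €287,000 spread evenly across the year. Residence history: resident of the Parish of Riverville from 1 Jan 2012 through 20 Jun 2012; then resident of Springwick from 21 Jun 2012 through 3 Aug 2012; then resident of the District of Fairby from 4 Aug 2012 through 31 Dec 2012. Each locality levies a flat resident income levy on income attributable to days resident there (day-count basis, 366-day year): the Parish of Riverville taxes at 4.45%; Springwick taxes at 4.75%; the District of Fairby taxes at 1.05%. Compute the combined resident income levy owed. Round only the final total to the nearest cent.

The Parish of Riverville, 1 Jan – 20 Jun 2012: 172 days → €287,000 × 4.45% × 172/366 = €6,001.9071
Springwick, 21 Jun – 3 Aug 2012: 44 days → €287,000 × 4.75% × 44/366 = €1,638.8798
The District of Fairby, 4 Aug – 31 Dec 2012: 150 days → €287,000 × 1.05% × 150/366 = €1,235.0410
Total = €8,875.8279

€8,875.83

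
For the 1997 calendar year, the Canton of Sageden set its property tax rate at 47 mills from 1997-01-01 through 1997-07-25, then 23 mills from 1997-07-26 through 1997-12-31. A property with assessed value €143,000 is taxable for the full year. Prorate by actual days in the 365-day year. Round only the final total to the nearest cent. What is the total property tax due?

€5,225.96

1997-01-01 to 1997-07-25: 206 days at 47 mills → €143,000 × 4.7% × 206/365 = €3,793.2219
1997-07-26 to 1997-12-31: 159 days at 23 mills → €143,000 × 2.3% × 159/365 = €1,432.7425
Total = €5,225.9644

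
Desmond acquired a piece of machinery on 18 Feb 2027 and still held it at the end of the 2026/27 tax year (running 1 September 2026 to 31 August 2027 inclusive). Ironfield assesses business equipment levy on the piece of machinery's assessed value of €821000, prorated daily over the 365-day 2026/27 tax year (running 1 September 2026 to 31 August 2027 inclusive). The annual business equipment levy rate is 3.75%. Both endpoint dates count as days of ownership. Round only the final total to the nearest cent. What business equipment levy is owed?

€16448.12

Days held (18 Feb – 31 Aug 2027): 195 out of 365
Tax = €821000 × 3.75% × 195/365 = €16448.1164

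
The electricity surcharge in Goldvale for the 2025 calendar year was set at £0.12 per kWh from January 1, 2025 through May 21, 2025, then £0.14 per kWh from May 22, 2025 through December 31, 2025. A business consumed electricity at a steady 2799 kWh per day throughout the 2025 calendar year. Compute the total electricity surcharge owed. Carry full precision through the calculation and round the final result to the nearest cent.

£135,135.72

January 1 – May 21, 2025: 141 days × 2799 kWh/day = 394,659 kWh at £0.12/kWh → £47,359.08
May 22 – December 31, 2025: 224 days × 2799 kWh/day = 626,976 kWh at £0.14/kWh → £87,776.64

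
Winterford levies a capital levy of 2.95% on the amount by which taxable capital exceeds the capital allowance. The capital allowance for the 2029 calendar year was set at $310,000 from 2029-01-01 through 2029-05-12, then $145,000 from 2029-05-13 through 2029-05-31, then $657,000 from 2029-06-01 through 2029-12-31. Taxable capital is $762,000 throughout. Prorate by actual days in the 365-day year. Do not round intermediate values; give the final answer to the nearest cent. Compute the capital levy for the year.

2029-01-01 to 2029-05-12: 132 days, exemption $310,000 → ($762,000 − $310,000) × 2.95% × 132/365 = $4,822.1589
2029-05-13 to 2029-05-31: 19 days, exemption $145,000 → ($762,000 − $145,000) × 2.95% × 19/365 = $947.4753
2029-06-01 to 2029-12-31: 214 days, exemption $657,000 → ($762,000 − $657,000) × 2.95% × 214/365 = $1,816.0685
Total = $7,585.7027

$7,585.70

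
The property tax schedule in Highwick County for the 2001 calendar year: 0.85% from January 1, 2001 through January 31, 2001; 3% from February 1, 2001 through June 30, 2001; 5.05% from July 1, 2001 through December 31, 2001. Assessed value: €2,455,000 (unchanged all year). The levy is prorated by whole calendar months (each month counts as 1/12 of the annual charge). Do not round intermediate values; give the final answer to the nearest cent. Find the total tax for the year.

January 1 – January 31, 2001: 1 month at 0.85% → €2,455,000 × 0.85% × 1/12 = €1,738.9583
February 1 – June 30, 2001: 5 months at 3% → €2,455,000 × 3% × 5/12 = €30,687.5000
July 1 – December 31, 2001: 6 months at 5.05% → €2,455,000 × 5.05% × 6/12 = €61,988.7500
Total = €94,415.2083

€94,415.21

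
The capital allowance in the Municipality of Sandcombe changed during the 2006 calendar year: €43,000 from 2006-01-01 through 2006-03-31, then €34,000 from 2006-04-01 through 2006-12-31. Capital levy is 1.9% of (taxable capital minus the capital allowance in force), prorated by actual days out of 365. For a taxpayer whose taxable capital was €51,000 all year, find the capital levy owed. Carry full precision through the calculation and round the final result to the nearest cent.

€280.84

2006-01-01 to 2006-03-31: 90 days, exemption €43,000 → (€51,000 − €43,000) × 1.9% × 90/365 = €37.4795
2006-04-01 to 2006-12-31: 275 days, exemption €34,000 → (€51,000 − €34,000) × 1.9% × 275/365 = €243.3562
Total = €280.8356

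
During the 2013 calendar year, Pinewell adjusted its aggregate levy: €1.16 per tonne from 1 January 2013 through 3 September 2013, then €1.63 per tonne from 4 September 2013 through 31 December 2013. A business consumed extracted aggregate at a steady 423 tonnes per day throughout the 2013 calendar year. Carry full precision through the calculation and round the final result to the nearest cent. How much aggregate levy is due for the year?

1 January – 3 September 2013: 246 days × 423 tonnes/day = 104,058 tonnes at €1.16/tonne → €120,707.28
4 September – 31 December 2013: 119 days × 423 tonnes/day = 50,337 tonnes at €1.63/tonne → €82,049.31

€202,756.59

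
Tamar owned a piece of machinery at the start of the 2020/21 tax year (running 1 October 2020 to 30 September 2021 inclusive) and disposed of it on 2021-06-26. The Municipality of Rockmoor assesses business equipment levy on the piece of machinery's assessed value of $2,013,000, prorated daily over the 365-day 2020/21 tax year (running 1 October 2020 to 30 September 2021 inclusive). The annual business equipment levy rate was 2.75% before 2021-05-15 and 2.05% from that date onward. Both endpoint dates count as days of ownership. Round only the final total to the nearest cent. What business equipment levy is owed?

2020-10-01 to 2021-05-14: 226 days at 2.75% → $2,013,000 × 2.75% × 226/365 = $34,276.1507
2021-05-15 to 2021-06-26: 43 days at 2.05% → $2,013,000 × 2.05% × 43/365 = $4,861.5329
Total = $39,137.6836

$39,137.68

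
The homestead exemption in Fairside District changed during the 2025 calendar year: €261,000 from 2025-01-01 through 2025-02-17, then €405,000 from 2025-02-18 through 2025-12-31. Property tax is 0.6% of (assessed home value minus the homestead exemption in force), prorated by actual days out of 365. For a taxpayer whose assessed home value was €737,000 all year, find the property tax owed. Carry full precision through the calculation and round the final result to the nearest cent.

2025-01-01 to 2025-02-17: 48 days, exemption €261,000 → (€737,000 − €261,000) × 0.6% × 48/365 = €375.5836
2025-02-18 to 2025-12-31: 317 days, exemption €405,000 → (€737,000 − €405,000) × 0.6% × 317/365 = €1,730.0384
Total = €2,105.6219

€2,105.62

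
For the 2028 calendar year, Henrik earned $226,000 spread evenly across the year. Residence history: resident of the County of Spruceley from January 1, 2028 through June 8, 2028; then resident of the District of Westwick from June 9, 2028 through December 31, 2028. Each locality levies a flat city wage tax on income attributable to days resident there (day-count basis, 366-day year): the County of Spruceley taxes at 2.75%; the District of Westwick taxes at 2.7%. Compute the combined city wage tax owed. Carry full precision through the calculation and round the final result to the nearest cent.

The County of Spruceley, January 1 – June 8, 2028: 160 days → $226,000 × 2.75% × 160/366 = $2,716.9399
The District of Westwick, June 9 – December 31, 2028: 206 days → $226,000 × 2.7% × 206/366 = $3,434.4590
Total = $6,151.3989

$6,151.40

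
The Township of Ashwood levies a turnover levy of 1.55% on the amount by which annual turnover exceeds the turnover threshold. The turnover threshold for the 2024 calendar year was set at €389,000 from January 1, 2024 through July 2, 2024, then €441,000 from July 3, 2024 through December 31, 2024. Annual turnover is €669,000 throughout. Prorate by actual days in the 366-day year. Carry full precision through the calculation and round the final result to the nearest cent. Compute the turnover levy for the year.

€3,939.20

January 1 – July 2, 2024: 184 days, exemption €389,000 → (€669,000 − €389,000) × 1.55% × 184/366 = €2,181.8579
July 3 – December 31, 2024: 182 days, exemption €441,000 → (€669,000 − €441,000) × 1.55% × 182/366 = €1,757.3443
Total = €3,939.2022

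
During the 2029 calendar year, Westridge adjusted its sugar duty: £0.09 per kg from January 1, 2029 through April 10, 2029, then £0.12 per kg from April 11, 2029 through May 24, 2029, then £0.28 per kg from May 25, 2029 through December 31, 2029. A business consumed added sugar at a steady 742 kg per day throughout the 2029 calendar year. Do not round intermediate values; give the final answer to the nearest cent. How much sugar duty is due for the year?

January 1 – April 10, 2029: 100 days × 742 kg/day = 74,200 kg at £0.09/kg → £6,678.00
April 11 – May 24, 2029: 44 days × 742 kg/day = 32,648 kg at £0.12/kg → £3,917.76
May 25 – December 31, 2029: 221 days × 742 kg/day = 163,982 kg at £0.28/kg → £45,914.96

£56,510.72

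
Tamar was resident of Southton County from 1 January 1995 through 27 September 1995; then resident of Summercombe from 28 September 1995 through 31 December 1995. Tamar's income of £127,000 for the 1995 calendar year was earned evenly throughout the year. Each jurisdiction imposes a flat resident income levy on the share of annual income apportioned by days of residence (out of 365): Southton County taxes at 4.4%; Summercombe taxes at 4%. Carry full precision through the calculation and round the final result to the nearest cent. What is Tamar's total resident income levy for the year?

£5,455.78

Southton County, 1 January – 27 September 1995: 270 days → £127,000 × 4.4% × 270/365 = £4,133.5890
Summercombe, 28 September – 31 December 1995: 95 days → £127,000 × 4% × 95/365 = £1,322.1918
Total = £5,455.7808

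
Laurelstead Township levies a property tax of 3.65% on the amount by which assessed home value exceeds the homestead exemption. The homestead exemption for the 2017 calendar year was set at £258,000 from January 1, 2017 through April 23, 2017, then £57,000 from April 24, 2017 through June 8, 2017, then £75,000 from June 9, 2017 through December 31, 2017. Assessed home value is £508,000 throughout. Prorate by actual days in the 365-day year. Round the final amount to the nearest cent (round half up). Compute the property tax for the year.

£13,819.40

January 1 – April 23, 2017: 113 days, exemption £258,000 → (£508,000 − £258,000) × 3.65% × 113/365 = £2,825.0000
April 24 – June 8, 2017: 46 days, exemption £57,000 → (£508,000 − £57,000) × 3.65% × 46/365 = £2,074.6000
June 9 – December 31, 2017: 206 days, exemption £75,000 → (£508,000 − £75,000) × 3.65% × 206/365 = £8,919.8000
Total = £13,819.4000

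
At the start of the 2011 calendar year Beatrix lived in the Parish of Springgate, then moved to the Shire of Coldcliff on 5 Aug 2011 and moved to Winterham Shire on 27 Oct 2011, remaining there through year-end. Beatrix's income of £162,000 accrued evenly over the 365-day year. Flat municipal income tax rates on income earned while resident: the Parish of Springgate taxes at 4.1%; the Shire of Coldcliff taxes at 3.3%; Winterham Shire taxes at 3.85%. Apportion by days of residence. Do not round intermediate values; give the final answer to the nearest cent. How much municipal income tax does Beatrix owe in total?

£6,274.06

The Parish of Springgate, 1 Jan – 4 Aug 2011: 216 days → £162,000 × 4.1% × 216/365 = £3,930.6082
The Shire of Coldcliff, 5 Aug – 26 Oct 2011: 83 days → £162,000 × 3.3% × 83/365 = £1,215.6658
Winterham Shire, 27 Oct – 31 Dec 2011: 66 days → £162,000 × 3.85% × 66/365 = £1,127.7863
Total = £6,274.0603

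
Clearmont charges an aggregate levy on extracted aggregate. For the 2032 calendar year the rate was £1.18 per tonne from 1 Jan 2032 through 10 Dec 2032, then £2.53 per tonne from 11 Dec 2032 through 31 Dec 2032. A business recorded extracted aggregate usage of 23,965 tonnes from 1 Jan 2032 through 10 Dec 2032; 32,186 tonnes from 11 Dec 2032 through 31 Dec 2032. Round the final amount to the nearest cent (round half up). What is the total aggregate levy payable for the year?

1 Jan – 10 Dec 2032: 23,965 tonnes at £1.18/tonne → £28,278.70
11 Dec – 31 Dec 2032: 32,186 tonnes at £2.53/tonne → £81,430.58

£109,709.28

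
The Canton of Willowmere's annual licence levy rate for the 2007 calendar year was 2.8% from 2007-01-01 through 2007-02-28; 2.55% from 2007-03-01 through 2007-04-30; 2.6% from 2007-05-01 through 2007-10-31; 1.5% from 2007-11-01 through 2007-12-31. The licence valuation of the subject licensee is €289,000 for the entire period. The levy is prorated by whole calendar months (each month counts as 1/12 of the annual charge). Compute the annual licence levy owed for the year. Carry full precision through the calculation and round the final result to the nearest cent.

€7,056.42

2007-01-01 to 2007-02-28: 2 months at 2.8% → €289,000 × 2.8% × 2/12 = €1,348.6667
2007-03-01 to 2007-04-30: 2 months at 2.55% → €289,000 × 2.55% × 2/12 = €1,228.2500
2007-05-01 to 2007-10-31: 6 months at 2.6% → €289,000 × 2.6% × 6/12 = €3,757.0000
2007-11-01 to 2007-12-31: 2 months at 1.5% → €289,000 × 1.5% × 2/12 = €722.5000
Total = €7,056.4167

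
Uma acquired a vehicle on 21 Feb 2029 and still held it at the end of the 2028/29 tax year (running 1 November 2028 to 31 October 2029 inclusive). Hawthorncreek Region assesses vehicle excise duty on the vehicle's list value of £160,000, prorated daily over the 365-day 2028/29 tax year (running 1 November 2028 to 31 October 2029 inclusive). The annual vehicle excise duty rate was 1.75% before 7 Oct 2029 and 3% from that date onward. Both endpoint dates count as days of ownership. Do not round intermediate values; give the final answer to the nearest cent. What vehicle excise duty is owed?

21 Feb – 6 Oct 2029: 228 days at 1.75% → £160,000 × 1.75% × 228/365 = £1,749.0411
7 Oct – 31 Oct 2029: 25 days at 3% → £160,000 × 3% × 25/365 = £328.7671
Total = £2,077.8082

£2,077.81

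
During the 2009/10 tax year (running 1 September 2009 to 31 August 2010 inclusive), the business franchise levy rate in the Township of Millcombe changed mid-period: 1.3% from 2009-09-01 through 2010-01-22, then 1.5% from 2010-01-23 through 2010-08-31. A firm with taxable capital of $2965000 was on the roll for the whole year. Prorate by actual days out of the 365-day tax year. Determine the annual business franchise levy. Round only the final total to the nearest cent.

$42135.49

2009-09-01 to 2010-01-22: 144 days at 1.3% → $2965000 × 1.3% × 144/365 = $15206.7945
2010-01-23 to 2010-08-31: 221 days at 1.5% → $2965000 × 1.5% × 221/365 = $26928.6986
Total = $42135.4932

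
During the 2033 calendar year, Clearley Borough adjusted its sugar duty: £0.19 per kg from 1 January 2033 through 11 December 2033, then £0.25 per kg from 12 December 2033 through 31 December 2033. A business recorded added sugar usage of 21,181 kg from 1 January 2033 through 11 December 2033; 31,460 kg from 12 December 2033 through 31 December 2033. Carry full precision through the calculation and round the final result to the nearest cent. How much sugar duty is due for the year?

1 January – 11 December 2033: 21,181 kg at £0.19/kg → £4024.39
12 December – 31 December 2033: 31,460 kg at £0.25/kg → £7865.00

£11889.39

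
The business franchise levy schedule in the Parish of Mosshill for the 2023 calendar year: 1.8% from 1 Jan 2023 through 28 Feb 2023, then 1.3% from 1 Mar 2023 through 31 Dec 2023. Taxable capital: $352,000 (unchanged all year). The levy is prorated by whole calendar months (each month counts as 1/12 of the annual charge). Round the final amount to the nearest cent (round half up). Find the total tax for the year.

1 Jan – 28 Feb 2023: 2 months at 1.8% → $352,000 × 1.8% × 2/12 = $1,056.0000
1 Mar – 31 Dec 2023: 10 months at 1.3% → $352,000 × 1.3% × 10/12 = $3,813.3333
Total = $4,869.3333

$4,869.33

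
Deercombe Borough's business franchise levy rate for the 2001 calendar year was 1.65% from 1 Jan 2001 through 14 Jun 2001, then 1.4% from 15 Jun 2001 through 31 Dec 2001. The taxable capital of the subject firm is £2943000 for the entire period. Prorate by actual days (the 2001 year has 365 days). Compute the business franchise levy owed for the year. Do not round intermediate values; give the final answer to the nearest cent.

1 Jan – 14 Jun 2001: 165 days at 1.65% → £2943000 × 1.65% × 165/365 = £21951.5548
15 Jun – 31 Dec 2001: 200 days at 1.4% → £2943000 × 1.4% × 200/365 = £22576.4384
Total = £44527.9932

£44527.99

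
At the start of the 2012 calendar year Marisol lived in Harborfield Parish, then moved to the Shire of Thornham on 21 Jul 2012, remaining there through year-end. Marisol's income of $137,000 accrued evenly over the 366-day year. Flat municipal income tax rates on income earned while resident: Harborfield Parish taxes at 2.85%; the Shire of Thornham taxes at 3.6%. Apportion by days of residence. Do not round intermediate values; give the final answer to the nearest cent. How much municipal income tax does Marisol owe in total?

$4,364.91

Harborfield Parish, 1 Jan – 20 Jul 2012: 202 days → $137,000 × 2.85% × 202/366 = $2,154.9426
The Shire of Thornham, 21 Jul – 31 Dec 2012: 164 days → $137,000 × 3.6% × 164/366 = $2,209.9672
Total = $4,364.9098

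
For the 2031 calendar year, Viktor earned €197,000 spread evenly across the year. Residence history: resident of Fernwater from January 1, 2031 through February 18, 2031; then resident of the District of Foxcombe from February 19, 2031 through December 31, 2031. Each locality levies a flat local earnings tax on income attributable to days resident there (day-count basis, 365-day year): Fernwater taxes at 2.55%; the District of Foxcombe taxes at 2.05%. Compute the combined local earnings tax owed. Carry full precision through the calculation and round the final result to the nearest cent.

Fernwater, January 1 – February 18, 2031: 49 days → €197,000 × 2.55% × 49/365 = €674.3877
The District of Foxcombe, February 19 – December 31, 2031: 316 days → €197,000 × 2.05% × 316/365 = €3,496.3452
Total = €4,170.7329

€4,170.73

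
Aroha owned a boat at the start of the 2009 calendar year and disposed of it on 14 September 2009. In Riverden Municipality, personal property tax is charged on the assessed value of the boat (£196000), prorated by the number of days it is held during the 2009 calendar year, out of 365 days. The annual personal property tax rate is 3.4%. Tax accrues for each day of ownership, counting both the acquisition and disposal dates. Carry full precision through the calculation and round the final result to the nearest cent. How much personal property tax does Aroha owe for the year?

£4692.19

Days held (1 January – 14 September 2009): 257 out of 365
Tax = £196000 × 3.4% × 257/365 = £4692.1863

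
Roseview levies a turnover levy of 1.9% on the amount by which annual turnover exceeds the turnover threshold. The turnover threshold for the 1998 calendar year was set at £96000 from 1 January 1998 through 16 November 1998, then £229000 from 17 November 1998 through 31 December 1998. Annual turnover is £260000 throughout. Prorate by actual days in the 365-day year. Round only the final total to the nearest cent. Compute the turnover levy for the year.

£2804.45

1 January – 16 November 1998: 320 days, exemption £96000 → (£260000 − £96000) × 1.9% × 320/365 = £2731.8356
17 November – 31 December 1998: 45 days, exemption £229000 → (£260000 − £229000) × 1.9% × 45/365 = £72.6164
Total = £2804.4521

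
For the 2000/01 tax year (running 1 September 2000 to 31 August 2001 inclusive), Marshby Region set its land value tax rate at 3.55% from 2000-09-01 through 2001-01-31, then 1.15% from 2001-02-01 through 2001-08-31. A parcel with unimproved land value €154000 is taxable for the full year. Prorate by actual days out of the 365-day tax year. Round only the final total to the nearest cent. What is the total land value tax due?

2000-09-01 to 2001-01-31: 153 days at 3.55% → €154000 × 3.55% × 153/365 = €2291.6466
2001-02-01 to 2001-08-31: 212 days at 1.15% → €154000 × 1.15% × 212/365 = €1028.6356
Total = €3320.2822

€3320.28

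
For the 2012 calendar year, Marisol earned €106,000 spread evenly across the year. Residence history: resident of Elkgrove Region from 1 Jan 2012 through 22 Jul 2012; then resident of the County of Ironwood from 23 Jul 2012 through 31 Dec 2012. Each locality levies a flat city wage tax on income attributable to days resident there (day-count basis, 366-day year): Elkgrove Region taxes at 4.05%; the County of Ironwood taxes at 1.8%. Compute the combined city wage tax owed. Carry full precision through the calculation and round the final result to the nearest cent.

Elkgrove Region, 1 Jan – 22 Jul 2012: 204 days → €106,000 × 4.05% × 204/366 = €2,392.8197
The County of Ironwood, 23 Jul – 31 Dec 2012: 162 days → €106,000 × 1.8% × 162/366 = €844.5246
Total = €3,237.3443

€3,237.34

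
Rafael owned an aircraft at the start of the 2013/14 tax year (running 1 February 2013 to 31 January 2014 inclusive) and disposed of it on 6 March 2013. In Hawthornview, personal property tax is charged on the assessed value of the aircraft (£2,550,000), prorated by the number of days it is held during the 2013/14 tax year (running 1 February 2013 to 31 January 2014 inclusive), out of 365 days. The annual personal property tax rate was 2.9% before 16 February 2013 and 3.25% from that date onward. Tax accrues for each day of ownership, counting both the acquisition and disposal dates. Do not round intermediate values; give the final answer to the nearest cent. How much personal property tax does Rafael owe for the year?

£7,353.08

1 February – 15 February 2013: 15 days at 2.9% → £2,550,000 × 2.9% × 15/365 = £3,039.0411
16 February – 6 March 2013: 19 days at 3.25% → £2,550,000 × 3.25% × 19/365 = £4,314.0411
Total = £7,353.0822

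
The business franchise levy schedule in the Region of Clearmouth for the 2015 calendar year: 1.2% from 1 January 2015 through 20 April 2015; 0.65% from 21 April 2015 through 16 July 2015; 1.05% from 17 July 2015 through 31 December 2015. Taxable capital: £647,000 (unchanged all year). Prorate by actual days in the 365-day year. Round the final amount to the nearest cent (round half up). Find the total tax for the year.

1 January – 20 April 2015: 110 days at 1.2% → £647,000 × 1.2% × 110/365 = £2,339.8356
21 April – 16 July 2015: 87 days at 0.65% → £647,000 × 0.65% × 87/365 = £1,002.4068
17 July – 31 December 2015: 168 days at 1.05% → £647,000 × 1.05% × 168/365 = £3,126.8712
Total = £6,469.1137

£6,469.11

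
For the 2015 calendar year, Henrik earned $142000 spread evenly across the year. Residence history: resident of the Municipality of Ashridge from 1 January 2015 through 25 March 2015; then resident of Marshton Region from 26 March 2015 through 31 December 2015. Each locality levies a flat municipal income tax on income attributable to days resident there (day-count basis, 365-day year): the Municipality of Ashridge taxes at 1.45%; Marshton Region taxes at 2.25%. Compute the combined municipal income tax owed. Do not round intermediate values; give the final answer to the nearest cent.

The Municipality of Ashridge, 1 January – 25 March 2015: 84 days → $142000 × 1.45% × 84/365 = $473.8521
Marshton Region, 26 March – 31 December 2015: 281 days → $142000 × 2.25% × 281/365 = $2459.7123
Total = $2933.5644

$2933.56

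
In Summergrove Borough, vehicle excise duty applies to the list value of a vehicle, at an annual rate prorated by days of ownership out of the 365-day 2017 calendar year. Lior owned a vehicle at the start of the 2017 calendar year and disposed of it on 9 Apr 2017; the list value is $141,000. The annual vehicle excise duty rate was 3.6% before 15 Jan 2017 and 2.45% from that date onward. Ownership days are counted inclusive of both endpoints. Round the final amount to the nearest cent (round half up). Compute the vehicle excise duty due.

1 Jan – 14 Jan 2017: 14 days at 3.6% → $141,000 × 3.6% × 14/365 = $194.6959
15 Jan – 9 Apr 2017: 85 days at 2.45% → $141,000 × 2.45% × 85/365 = $804.4726
Total = $999.1685

$999.17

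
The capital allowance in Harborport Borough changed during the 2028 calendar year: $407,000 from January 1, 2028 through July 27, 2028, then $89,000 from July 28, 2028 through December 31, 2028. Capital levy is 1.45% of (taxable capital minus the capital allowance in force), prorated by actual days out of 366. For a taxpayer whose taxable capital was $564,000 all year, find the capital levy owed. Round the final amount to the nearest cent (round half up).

$4,254.44

January 1 – July 27, 2028: 209 days, exemption $407,000 → ($564,000 − $407,000) × 1.45% × 209/366 = $1,299.9686
July 28 – December 31, 2028: 157 days, exemption $89,000 → ($564,000 − $89,000) × 1.45% × 157/366 = $2,954.4740
Total = $4,254.4426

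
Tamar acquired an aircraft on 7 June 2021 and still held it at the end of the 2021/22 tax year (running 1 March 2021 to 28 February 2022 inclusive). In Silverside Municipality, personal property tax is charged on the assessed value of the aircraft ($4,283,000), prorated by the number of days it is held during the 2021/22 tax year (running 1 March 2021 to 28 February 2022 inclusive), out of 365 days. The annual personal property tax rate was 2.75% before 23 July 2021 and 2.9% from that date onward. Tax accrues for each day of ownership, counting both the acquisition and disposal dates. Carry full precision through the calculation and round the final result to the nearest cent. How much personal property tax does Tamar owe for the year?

$90,048.61

7 June – 22 July 2021: 46 days at 2.75% → $4,283,000 × 2.75% × 46/365 = $14,843.8219
23 July 2021 – 28 February 2022: 221 days at 2.9% → $4,283,000 × 2.9% × 221/365 = $75,204.7863
Total = $90,048.6082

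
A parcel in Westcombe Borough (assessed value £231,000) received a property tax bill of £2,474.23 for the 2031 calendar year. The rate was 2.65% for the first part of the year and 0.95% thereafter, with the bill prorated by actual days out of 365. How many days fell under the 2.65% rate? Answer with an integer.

26 days

Let d = days at the first rate; then 365 − d days at the second rate.
£231,000 × [2.65%·d + 0.95%·(365−d)] / 365 = £2,474.23
Solving gives d = 26, so the new rate took effect on January 27, 2031.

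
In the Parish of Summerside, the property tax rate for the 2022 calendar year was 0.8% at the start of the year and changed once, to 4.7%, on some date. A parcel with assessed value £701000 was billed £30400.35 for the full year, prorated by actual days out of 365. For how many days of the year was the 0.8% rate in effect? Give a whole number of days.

34 days

Let d = days at the first rate; then 365 − d days at the second rate.
£701000 × [0.8%·d + 4.7%·(365−d)] / 365 = £30400.35
Solving gives d = 34, so the new rate took effect on 4 Feb 2022.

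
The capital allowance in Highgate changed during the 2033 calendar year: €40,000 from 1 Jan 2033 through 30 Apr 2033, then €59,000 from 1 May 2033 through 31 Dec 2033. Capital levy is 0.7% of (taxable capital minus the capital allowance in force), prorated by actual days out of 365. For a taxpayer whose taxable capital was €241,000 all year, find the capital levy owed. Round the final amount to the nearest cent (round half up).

€1,317.73

1 Jan – 30 Apr 2033: 120 days, exemption €40,000 → (€241,000 − €40,000) × 0.7% × 120/365 = €462.5753
1 May – 31 Dec 2033: 245 days, exemption €59,000 → (€241,000 − €59,000) × 0.7% × 245/365 = €855.1507
Total = €1,317.7260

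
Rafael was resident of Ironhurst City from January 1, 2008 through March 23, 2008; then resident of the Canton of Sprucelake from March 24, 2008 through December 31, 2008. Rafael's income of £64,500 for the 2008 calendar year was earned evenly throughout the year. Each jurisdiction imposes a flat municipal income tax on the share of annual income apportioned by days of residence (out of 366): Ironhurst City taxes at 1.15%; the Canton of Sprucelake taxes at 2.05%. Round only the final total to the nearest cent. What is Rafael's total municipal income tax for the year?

£1,190.61

Ironhurst City, January 1 – March 23, 2008: 83 days → £64,500 × 1.15% × 83/366 = £168.2111
The Canton of Sprucelake, March 24 – December 31, 2008: 283 days → £64,500 × 2.05% × 283/366 = £1,022.3955
Total = £1,190.6066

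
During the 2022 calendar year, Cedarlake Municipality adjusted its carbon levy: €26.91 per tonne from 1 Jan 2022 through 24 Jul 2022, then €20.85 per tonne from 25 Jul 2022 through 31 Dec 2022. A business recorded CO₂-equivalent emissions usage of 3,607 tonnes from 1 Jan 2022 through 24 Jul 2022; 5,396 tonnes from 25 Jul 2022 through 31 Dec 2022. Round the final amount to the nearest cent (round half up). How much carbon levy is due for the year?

€209,570.97

1 Jan – 24 Jul 2022: 3,607 tonnes at €26.91/tonne → €97,064.37
25 Jul – 31 Dec 2022: 5,396 tonnes at €20.85/tonne → €112,506.60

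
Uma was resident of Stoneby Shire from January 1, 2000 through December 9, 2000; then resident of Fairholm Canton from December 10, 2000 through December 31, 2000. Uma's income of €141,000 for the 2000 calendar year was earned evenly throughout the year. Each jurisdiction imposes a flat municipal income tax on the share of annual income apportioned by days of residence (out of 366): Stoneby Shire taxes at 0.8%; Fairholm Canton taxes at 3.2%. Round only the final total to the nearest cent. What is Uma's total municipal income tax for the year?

Stoneby Shire, January 1 – December 9, 2000: 344 days → €141,000 × 0.8% × 344/366 = €1,060.1967
Fairholm Canton, December 10 – December 31, 2000: 22 days → €141,000 × 3.2% × 22/366 = €271.2131
Total = €1,331.4098

€1,331.41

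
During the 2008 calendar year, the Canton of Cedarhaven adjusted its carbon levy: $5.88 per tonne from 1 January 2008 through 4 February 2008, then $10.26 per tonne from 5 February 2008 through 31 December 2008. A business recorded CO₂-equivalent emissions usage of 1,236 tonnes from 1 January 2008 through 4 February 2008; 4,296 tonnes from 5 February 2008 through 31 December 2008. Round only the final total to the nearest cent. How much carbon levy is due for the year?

1 January – 4 February 2008: 1,236 tonnes at $5.88/tonne → $7,267.68
5 February – 31 December 2008: 4,296 tonnes at $10.26/tonne → $44,076.96

$51,344.64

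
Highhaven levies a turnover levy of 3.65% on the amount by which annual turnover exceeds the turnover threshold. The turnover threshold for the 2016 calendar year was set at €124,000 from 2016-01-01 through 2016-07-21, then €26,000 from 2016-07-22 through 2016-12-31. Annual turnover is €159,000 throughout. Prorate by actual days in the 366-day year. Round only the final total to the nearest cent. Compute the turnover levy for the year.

€2,870.54

2016-01-01 to 2016-07-21: 203 days, exemption €124,000 → (€159,000 − €124,000) × 3.65% × 203/366 = €708.5587
2016-07-22 to 2016-12-31: 163 days, exemption €26,000 → (€159,000 − €26,000) × 3.65% × 163/366 = €2,161.9768
Total = €2,870.5355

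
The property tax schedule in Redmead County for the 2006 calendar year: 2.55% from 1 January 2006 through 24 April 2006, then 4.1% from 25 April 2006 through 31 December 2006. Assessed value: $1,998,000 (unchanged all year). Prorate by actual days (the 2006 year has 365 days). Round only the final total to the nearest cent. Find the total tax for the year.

1 January – 24 April 2006: 114 days at 2.55% → $1,998,000 × 2.55% × 114/365 = $15,912.8384
25 April – 31 December 2006: 251 days at 4.1% → $1,998,000 × 4.1% × 251/365 = $56,332.6521
Total = $72,245.4904

$72,245.49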